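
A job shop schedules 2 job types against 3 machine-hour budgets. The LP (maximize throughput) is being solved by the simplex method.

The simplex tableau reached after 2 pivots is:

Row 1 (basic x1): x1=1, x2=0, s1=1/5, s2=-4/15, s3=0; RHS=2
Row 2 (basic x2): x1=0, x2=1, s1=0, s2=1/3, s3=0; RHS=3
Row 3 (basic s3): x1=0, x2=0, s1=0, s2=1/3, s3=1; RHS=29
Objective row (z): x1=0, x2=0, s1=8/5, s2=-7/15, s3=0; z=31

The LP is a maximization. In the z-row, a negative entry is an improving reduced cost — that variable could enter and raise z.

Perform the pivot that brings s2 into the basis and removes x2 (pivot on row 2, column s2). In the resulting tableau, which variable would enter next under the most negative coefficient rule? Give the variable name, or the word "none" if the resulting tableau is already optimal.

none

Pivot element 1/3. New z-row = old z-row − (-7/15)·(row 2/(1/3)).
Updated z-row coefficients: x1: 0, x2: 7/5, s1: 8/5, s2: 0, s3: 0.
No coefficient is strictly negative; the tableau after this pivot is optimal.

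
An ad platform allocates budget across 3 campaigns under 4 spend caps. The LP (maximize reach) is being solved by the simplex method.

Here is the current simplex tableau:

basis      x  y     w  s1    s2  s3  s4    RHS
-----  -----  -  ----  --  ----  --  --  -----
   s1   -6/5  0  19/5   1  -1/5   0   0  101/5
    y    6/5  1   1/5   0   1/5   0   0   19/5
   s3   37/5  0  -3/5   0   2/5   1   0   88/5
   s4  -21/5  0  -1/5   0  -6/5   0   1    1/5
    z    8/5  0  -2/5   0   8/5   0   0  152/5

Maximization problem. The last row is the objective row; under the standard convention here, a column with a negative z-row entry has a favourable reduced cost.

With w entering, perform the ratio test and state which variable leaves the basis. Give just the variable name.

Ratios: row 1 (s1): (101/5)/(19/5) = 101/19; row 2 (y): (19/5)/(1/5) = 19; row 3 (s3): entry -3/5 ≤ 0, skip; row 4 (s4): entry -1/5 ≤ 0, skip.
Minimum ratio 101/19 is in the s1 row, so s1 leaves.

s1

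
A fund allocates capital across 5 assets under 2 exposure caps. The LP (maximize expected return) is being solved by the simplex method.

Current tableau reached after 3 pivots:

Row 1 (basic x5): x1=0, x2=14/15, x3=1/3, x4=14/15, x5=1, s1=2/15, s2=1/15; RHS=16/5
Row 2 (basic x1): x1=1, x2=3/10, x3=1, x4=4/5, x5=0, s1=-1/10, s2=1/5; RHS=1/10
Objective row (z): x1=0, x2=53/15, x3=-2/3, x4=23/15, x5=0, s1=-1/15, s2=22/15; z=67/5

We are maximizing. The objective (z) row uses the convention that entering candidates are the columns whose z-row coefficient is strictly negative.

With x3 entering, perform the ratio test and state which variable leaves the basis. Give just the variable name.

Ratios: row 1 (x5): (16/5)/(1/3) = 48/5; row 2 (x1): (1/10)/1 = 1/10.
Minimum ratio 1/10 is in the x1 row, so x1 leaves.

x1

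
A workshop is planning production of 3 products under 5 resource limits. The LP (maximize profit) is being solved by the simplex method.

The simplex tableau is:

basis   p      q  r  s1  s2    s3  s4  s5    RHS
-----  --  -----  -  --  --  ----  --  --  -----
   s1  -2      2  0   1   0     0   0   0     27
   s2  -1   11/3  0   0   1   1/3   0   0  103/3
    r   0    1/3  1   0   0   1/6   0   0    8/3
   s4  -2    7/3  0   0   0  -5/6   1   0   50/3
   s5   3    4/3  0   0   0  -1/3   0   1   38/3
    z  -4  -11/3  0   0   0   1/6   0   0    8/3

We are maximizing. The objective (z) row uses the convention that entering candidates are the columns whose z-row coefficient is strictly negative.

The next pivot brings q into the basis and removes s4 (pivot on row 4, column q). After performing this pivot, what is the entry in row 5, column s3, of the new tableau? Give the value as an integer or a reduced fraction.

1/7

Pivot element is row 4, column q: 7/3.
Normalize row 4: new (row 4, s3) = (-5/6)/(7/3) = -5/14.
row 5 ← row 5 − (4/3)·(new row 4): -1/3 − (4/3)·(-5/14) = 1/7.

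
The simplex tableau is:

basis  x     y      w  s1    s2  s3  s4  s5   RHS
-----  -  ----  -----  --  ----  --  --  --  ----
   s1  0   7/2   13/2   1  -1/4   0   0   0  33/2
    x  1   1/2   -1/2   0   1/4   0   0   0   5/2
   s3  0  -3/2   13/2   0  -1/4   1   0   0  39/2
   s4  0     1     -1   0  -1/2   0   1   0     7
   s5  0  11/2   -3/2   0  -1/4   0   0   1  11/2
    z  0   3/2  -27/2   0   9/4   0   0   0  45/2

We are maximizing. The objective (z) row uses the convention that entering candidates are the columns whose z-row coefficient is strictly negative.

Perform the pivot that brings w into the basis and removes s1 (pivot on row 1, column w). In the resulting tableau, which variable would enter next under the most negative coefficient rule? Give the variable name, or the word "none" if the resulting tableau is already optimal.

Pivot element 13/2. New z-row = old z-row − (-27/2)·(row 1/(13/2)).
Updated z-row coefficients: x: 0, y: 114/13, w: 0, s1: 27/13, s2: 45/26, s3: 0, s4: 0, s5: 0.
No coefficient is strictly negative; the tableau after this pivot is optimal.

none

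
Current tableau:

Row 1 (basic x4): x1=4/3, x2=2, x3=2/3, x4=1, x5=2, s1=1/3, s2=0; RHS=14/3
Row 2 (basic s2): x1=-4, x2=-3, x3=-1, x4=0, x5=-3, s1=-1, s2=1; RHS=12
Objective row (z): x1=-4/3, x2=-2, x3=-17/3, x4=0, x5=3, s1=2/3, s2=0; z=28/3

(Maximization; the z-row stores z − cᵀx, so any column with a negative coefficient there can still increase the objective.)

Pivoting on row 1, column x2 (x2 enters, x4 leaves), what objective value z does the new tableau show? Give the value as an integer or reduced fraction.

14

Minimum ratio for x2: (14/3)/2 = 7/3.
z changes by −(z-row coeff of x2)·ratio = −(-2)·(7/3) = 14/3.
New z = 28/3 + (14/3) = 14.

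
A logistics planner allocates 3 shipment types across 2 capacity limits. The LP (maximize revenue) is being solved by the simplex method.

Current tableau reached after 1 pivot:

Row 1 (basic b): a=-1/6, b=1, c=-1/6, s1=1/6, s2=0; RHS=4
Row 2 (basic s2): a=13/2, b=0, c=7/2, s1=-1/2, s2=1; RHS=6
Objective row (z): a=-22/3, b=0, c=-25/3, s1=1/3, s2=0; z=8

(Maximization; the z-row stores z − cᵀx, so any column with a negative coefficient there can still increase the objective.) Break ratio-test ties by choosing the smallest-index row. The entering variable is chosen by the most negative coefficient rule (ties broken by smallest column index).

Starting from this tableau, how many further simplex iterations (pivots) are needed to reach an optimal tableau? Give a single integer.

2

pivot: c in, s2 out → z = 156/7
pivot: s1 in, b out → z = 48
No improving column remains; optimal.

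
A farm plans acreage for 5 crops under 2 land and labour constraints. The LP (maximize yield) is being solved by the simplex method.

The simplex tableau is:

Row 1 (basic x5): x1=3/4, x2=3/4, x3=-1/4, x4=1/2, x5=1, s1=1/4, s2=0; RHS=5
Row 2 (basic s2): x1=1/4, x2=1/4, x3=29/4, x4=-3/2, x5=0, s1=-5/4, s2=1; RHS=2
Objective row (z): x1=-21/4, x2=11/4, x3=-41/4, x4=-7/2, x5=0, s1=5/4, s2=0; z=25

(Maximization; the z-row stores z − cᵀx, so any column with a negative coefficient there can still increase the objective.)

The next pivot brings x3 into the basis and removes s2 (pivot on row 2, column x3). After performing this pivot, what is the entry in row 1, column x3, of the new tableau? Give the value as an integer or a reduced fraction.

0

Pivot element is row 2, column x3: 29/4.
Normalize row 2: new (row 2, x3) = (29/4)/(29/4) = 1.
row 1 ← row 1 − (-1/4)·(new row 2): -1/4 − (-1/4)·1 = 0.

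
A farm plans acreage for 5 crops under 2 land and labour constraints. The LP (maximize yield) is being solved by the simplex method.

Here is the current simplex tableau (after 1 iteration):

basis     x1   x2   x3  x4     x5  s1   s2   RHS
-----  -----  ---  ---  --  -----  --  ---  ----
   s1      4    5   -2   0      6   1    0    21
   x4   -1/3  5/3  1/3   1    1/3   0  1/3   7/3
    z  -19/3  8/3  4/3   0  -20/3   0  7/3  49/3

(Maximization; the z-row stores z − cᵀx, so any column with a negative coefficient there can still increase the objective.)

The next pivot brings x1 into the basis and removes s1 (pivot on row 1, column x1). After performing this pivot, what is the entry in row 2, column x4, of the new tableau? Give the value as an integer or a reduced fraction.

Pivot element is row 1, column x1: 4.
Normalize row 1: new (row 1, x4) = 0/4 = 0.
row 2 ← row 2 − (-1/3)·(new row 1): 1 − (-1/3)·0 = 1.

1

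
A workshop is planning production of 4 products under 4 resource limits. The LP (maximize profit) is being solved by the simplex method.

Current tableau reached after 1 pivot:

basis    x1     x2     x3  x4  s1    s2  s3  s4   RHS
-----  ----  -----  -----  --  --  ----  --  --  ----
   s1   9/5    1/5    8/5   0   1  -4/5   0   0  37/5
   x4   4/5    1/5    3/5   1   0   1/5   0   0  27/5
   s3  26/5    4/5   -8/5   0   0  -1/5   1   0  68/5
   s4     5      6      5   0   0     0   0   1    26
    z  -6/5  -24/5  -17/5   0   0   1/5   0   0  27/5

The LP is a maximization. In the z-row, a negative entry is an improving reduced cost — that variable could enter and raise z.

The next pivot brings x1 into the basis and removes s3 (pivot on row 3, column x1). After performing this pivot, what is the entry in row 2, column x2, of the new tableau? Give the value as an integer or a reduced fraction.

Pivot element is row 3, column x1: 26/5.
Normalize row 3: new (row 3, x2) = (4/5)/(26/5) = 2/13.
row 2 ← row 2 − (4/5)·(new row 3): 1/5 − (4/5)·(2/13) = 1/13.

1/13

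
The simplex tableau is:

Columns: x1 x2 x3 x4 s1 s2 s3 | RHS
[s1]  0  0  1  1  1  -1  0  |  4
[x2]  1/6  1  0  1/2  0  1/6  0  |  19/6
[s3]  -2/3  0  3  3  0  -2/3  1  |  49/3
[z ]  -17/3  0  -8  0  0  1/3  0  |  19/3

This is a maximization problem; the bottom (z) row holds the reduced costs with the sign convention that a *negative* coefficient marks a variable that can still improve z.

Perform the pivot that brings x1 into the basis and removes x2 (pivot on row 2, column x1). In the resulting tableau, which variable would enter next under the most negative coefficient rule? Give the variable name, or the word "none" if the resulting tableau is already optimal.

Pivot element 1/6. New z-row = old z-row − (-17/3)·(row 2/(1/6)).
Updated z-row coefficients: x1: 0, x2: 34, x3: -8, x4: 17, s1: 0, s2: 6, s3: 0.
The most negative is -8 in column x3, so x3 would enter next.

x3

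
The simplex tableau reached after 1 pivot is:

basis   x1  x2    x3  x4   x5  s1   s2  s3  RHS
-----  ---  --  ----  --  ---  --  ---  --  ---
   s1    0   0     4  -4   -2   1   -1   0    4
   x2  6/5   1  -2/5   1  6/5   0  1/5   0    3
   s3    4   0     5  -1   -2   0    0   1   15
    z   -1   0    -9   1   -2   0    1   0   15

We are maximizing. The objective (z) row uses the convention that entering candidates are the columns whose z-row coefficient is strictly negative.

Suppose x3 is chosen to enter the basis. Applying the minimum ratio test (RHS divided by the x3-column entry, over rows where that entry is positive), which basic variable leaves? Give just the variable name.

Ratios: row 1 (s1): 4/4 = 1; row 2 (x2): entry -2/5 ≤ 0, skip; row 3 (s3): 15/5 = 3.
Minimum ratio 1 is in the s1 row, so s1 leaves.

s1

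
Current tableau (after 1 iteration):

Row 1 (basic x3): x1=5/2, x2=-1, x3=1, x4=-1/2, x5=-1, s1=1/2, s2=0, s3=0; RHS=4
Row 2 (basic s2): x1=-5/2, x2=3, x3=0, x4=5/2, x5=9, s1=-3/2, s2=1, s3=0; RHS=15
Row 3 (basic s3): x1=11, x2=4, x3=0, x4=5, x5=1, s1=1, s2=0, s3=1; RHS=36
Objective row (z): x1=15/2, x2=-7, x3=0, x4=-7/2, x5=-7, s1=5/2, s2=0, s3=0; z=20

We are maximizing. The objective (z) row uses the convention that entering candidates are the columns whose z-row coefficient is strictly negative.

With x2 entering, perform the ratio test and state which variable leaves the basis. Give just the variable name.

s2

Ratios: row 1 (x3): entry -1 ≤ 0, skip; row 2 (s2): 15/3 = 5; row 3 (s3): 36/4 = 9.
Minimum ratio 5 is in the s2 row, so s2 leaves.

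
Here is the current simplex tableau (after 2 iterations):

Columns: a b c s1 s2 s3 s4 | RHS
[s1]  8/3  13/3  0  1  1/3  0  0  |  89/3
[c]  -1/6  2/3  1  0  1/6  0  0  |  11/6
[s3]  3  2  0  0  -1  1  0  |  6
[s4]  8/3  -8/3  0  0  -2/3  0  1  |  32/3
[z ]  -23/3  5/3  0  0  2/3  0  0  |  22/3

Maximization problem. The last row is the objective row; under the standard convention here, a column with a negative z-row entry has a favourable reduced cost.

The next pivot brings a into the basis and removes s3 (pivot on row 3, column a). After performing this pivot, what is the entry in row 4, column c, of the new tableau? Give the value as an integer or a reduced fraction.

0

Pivot element is row 3, column a: 3.
Normalize row 3: new (row 3, c) = 0/3 = 0.
row 4 ← row 4 − (8/3)·(new row 3): 0 − (8/3)·0 = 0.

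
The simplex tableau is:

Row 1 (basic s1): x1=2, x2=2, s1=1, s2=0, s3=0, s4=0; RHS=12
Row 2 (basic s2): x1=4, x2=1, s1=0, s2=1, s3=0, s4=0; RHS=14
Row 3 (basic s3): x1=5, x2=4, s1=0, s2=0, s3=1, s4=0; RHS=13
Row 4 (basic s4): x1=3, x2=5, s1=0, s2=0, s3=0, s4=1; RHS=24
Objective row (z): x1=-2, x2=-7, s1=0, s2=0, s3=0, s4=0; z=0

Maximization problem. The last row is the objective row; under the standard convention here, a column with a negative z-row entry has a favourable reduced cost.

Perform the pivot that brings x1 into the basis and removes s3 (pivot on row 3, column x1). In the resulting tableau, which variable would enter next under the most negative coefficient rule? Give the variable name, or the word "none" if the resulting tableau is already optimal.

Pivot element 5. New z-row = old z-row − (-2)·(row 3/5).
Updated z-row coefficients: x1: 0, x2: -27/5, s1: 0, s2: 0, s3: 2/5, s4: 0.
The most negative is -27/5 in column x2, so x2 would enter next.

x2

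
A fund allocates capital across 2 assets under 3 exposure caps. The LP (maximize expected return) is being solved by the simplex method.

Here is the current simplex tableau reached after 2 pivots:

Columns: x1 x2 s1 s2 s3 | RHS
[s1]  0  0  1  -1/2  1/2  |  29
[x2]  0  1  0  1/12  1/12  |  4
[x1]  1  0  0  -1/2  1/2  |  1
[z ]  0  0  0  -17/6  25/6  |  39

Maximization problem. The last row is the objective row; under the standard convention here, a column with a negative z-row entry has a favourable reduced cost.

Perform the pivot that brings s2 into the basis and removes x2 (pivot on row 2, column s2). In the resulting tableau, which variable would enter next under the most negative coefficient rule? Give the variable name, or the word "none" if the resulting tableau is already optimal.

Pivot element 1/12. New z-row = old z-row − (-17/6)·(row 2/(1/12)).
Updated z-row coefficients: x1: 0, x2: 34, s1: 0, s2: 0, s3: 7.
No coefficient is strictly negative; the tableau after this pivot is optimal.

none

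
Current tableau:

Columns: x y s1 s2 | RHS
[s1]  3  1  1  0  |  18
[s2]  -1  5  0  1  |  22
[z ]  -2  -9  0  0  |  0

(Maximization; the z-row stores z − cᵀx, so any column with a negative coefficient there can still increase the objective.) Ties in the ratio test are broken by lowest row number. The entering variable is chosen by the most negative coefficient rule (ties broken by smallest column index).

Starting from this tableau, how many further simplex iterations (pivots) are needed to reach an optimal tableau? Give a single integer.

2

pivot: y in, s2 out → z = 198/5
pivot: x in, s1 out → z = 223/4
No improving column remains; optimal.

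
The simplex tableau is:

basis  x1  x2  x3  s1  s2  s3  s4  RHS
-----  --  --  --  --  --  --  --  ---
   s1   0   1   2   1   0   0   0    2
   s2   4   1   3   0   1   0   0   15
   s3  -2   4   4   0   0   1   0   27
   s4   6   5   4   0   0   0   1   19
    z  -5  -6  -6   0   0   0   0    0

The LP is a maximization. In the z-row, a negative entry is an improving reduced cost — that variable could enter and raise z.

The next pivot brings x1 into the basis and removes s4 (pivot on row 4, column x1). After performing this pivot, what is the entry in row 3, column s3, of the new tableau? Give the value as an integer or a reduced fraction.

Pivot element is row 4, column x1: 6.
Normalize row 4: new (row 4, s3) = 0/6 = 0.
row 3 ← row 3 − (-2)·(new row 4): 1 − (-2)·0 = 1.

1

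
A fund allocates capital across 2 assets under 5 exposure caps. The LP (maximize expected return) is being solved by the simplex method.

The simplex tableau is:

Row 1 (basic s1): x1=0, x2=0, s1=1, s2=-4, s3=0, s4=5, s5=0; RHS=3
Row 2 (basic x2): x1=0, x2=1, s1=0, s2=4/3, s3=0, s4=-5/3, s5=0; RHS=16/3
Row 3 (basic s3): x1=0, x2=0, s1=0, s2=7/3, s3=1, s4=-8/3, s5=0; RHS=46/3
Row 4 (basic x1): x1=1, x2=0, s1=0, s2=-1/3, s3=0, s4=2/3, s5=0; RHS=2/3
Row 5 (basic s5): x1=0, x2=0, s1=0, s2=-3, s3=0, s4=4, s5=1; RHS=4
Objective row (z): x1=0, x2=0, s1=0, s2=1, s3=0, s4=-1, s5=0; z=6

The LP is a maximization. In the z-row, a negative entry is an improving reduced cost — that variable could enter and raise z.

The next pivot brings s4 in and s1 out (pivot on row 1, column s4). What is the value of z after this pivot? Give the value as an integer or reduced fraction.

33/5

Minimum ratio for s4: 3/5 = 3/5.
z changes by −(z-row coeff of s4)·ratio = −(-1)·(3/5) = 3/5.
New z = 6 + (3/5) = 33/5.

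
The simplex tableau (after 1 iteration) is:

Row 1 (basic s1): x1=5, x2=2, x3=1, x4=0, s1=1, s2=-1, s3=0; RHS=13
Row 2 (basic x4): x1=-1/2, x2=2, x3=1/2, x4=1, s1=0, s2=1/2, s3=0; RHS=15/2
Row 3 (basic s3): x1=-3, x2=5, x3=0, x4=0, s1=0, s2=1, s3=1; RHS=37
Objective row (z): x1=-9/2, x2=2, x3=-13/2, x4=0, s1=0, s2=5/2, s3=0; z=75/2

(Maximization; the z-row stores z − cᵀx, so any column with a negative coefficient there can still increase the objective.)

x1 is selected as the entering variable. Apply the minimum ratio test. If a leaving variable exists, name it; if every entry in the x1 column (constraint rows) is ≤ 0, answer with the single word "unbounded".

s1

Ratios: row 1 (s1): 13/5 = 13/5; row 2 (x4): entry -1/2 ≤ 0, skip; row 3 (s3): entry -3 ≤ 0, skip.
Minimum ratio is in the s1 row, so s1 leaves.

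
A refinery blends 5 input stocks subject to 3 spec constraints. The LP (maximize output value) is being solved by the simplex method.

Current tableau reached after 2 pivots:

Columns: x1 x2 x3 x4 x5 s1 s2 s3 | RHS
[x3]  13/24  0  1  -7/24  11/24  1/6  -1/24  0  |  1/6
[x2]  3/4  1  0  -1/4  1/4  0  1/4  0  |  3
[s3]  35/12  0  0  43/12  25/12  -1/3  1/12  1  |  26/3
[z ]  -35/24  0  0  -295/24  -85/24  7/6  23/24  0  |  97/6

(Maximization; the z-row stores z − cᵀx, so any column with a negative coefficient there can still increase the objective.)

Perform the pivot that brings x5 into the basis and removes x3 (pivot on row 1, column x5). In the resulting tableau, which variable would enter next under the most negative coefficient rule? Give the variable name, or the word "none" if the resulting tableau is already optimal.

x4

Pivot element 11/24. New z-row = old z-row − (-85/24)·(row 1/(11/24)).
Updated z-row coefficients: x1: 30/11, x2: 0, x3: 85/11, x4: -160/11, x5: 0, s1: 27/11, s2: 7/11, s3: 0.
The most negative is -160/11 in column x4, so x4 would enter next.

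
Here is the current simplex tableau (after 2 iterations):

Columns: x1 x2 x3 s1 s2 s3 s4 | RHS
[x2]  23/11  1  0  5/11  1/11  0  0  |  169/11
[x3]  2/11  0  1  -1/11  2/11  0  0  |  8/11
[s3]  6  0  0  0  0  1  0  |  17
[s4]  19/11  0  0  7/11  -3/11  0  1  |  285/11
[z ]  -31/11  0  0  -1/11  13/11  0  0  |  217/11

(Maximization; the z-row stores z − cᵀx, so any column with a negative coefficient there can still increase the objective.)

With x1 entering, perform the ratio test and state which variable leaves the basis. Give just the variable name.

s3

Ratios: row 1 (x2): (169/11)/(23/11) = 169/23; row 2 (x3): (8/11)/(2/11) = 4; row 3 (s3): 17/6 = 17/6; row 4 (s4): (285/11)/(19/11) = 15.
Minimum ratio 17/6 is in the s3 row, so s3 leaves.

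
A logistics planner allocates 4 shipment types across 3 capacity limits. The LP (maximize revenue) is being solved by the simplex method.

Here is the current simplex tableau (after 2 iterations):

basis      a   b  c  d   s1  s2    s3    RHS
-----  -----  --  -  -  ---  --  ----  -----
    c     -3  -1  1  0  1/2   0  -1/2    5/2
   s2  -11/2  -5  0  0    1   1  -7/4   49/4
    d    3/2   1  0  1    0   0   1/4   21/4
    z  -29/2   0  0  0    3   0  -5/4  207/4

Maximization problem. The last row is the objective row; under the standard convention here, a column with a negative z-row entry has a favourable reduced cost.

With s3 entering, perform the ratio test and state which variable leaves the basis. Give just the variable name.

d

Ratios: row 1 (c): entry -1/2 ≤ 0, skip; row 2 (s2): entry -7/4 ≤ 0, skip; row 3 (d): (21/4)/(1/4) = 21.
Minimum ratio 21 is in the d row, so d leaves.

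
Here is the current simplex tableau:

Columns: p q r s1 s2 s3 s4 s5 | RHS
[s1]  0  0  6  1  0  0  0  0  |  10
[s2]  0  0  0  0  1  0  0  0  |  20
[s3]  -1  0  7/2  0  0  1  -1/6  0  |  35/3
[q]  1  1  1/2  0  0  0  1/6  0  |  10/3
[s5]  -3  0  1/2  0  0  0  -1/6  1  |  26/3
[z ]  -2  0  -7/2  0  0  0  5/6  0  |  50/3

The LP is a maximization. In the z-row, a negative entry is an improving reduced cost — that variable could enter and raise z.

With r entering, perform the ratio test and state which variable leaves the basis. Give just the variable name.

s1

Ratios: row 1 (s1): 10/6 = 5/3; row 2 (s2): entry 0 ≤ 0, skip; row 3 (s3): (35/3)/(7/2) = 10/3; row 4 (q): (10/3)/(1/2) = 20/3; row 5 (s5): (26/3)/(1/2) = 52/3.
Minimum ratio 5/3 is in the s1 row, so s1 leaves.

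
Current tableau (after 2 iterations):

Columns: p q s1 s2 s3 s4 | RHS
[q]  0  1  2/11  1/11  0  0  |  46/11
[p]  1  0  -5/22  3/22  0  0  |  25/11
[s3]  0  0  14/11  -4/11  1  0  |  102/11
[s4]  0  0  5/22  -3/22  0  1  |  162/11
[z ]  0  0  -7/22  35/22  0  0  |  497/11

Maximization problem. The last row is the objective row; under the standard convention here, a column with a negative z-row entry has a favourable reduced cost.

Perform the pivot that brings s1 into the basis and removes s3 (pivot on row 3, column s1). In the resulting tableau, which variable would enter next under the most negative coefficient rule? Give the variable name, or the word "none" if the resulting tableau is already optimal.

Pivot element 14/11. New z-row = old z-row − (-7/22)·(row 3/(14/11)).
Updated z-row coefficients: p: 0, q: 0, s1: 0, s2: 3/2, s3: 1/4, s4: 0.
No coefficient is strictly negative; the tableau after this pivot is optimal.

none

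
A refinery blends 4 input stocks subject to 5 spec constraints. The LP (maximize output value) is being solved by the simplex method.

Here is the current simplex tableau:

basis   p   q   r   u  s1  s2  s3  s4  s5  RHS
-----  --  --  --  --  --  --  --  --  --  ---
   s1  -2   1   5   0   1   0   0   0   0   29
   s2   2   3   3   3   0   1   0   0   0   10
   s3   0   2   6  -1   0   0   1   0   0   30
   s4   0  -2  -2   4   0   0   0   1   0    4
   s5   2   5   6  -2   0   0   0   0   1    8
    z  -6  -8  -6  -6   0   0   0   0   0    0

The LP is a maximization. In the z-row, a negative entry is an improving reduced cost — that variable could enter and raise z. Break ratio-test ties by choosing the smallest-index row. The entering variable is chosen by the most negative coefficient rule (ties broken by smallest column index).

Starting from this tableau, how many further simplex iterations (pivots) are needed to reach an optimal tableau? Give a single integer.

3

pivot: q in, s5 out → z = 64/5
pivot: u in, s2 out → z = 508/21
pivot: p in, q out → z = 144/5
No improving column remains; optimal.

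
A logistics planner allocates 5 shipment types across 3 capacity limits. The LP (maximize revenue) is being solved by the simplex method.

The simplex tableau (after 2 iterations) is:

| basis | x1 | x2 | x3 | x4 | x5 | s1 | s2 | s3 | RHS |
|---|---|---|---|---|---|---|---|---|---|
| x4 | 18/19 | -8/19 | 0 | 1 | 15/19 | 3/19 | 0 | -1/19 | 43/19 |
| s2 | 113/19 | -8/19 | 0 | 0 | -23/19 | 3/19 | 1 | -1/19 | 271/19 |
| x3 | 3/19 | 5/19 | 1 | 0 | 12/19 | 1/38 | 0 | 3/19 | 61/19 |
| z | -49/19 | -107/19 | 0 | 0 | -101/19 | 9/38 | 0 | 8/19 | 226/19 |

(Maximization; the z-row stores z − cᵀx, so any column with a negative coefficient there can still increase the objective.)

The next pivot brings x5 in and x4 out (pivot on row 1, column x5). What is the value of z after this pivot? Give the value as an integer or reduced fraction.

407/15

Minimum ratio for x5: (43/19)/(15/19) = 43/15.
z changes by −(z-row coeff of x5)·ratio = −(-101/19)·(43/15) = 4343/285.
New z = 226/19 + (4343/285) = 407/15.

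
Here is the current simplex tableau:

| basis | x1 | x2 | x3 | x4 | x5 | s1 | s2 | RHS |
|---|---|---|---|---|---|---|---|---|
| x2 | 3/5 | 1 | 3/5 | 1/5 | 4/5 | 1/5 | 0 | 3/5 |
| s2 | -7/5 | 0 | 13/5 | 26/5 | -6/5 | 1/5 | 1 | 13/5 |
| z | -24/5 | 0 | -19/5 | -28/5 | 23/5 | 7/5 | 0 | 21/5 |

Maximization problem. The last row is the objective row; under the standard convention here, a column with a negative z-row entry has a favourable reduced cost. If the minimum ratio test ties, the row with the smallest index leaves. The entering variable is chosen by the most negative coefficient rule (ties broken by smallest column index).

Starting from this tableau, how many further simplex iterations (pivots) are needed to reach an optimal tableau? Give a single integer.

2

pivot: x4 in, s2 out → z = 7
pivot: x1 in, x2 out → z = 201/17
No improving column remains; optimal.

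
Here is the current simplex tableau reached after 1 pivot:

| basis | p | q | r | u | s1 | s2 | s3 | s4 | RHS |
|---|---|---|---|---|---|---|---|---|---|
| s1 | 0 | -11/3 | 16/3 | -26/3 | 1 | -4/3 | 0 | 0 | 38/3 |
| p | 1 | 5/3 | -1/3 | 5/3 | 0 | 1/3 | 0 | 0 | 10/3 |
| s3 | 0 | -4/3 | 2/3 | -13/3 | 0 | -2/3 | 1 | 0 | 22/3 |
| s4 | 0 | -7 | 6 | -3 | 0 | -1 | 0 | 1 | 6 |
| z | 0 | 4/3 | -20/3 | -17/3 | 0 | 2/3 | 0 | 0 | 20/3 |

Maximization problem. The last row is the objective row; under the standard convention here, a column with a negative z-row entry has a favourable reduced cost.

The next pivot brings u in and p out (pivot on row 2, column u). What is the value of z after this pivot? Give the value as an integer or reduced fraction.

Minimum ratio for u: (10/3)/(5/3) = 2.
z changes by −(z-row coeff of u)·ratio = −(-17/3)·2 = 34/3.
New z = 20/3 + (34/3) = 18.

18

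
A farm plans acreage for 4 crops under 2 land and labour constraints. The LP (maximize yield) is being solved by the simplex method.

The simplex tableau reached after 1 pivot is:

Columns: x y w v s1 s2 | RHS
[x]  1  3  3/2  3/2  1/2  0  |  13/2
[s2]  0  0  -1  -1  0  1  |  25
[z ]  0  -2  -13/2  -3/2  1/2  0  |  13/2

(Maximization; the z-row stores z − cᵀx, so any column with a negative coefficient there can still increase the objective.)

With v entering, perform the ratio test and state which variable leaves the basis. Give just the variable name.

Ratios: row 1 (x): (13/2)/(3/2) = 13/3; row 2 (s2): entry -1 ≤ 0, skip.
Minimum ratio 13/3 is in the x row, so x leaves.

x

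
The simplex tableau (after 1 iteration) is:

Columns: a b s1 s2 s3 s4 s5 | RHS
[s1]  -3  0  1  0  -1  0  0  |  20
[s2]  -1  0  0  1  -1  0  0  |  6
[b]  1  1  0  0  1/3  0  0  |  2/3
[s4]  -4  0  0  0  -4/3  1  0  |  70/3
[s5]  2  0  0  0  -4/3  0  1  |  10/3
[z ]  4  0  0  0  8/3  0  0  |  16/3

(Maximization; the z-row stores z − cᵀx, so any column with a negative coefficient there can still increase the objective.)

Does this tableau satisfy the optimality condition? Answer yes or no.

No objective-row coefficient is strictly negative, so no entering variable exists; the tableau is optimal.

yes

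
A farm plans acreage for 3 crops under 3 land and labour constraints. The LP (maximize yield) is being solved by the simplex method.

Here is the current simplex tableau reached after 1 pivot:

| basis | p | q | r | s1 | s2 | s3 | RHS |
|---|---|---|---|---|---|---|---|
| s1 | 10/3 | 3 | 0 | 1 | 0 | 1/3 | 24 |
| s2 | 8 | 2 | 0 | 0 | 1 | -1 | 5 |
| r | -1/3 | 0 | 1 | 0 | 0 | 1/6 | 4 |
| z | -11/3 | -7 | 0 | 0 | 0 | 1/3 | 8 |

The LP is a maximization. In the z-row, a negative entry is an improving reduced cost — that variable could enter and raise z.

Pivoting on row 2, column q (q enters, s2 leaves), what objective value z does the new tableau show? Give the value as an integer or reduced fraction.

51/2

Minimum ratio for q: 5/2 = 5/2.
z changes by −(z-row coeff of q)·ratio = −(-7)·(5/2) = 35/2.
New z = 8 + (35/2) = 51/2.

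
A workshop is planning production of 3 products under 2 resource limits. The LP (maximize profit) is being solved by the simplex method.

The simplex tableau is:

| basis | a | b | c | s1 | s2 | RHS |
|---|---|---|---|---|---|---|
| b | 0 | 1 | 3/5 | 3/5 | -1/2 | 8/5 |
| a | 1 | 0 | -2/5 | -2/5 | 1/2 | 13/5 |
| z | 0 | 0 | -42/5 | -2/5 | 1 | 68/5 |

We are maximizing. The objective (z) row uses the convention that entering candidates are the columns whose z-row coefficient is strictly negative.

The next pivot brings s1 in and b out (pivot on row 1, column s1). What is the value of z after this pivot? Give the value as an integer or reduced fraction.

44/3

Minimum ratio for s1: (8/5)/(3/5) = 8/3.
z changes by −(z-row coeff of s1)·ratio = −(-2/5)·(8/3) = 16/15.
New z = 68/5 + (16/15) = 44/3.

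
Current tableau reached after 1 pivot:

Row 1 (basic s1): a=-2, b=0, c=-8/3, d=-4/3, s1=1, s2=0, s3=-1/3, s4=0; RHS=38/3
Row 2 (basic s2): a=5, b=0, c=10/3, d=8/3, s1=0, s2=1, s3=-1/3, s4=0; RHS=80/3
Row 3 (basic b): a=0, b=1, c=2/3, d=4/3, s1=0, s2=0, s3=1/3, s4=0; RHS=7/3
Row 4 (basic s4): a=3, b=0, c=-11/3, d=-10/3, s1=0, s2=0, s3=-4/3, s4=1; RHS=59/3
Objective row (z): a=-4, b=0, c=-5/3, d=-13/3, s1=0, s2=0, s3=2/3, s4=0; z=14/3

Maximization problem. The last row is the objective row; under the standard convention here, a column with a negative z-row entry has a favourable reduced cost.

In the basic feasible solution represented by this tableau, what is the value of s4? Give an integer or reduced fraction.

s4 is basic (row 4); its value is the RHS of that row: 59/3.

59/3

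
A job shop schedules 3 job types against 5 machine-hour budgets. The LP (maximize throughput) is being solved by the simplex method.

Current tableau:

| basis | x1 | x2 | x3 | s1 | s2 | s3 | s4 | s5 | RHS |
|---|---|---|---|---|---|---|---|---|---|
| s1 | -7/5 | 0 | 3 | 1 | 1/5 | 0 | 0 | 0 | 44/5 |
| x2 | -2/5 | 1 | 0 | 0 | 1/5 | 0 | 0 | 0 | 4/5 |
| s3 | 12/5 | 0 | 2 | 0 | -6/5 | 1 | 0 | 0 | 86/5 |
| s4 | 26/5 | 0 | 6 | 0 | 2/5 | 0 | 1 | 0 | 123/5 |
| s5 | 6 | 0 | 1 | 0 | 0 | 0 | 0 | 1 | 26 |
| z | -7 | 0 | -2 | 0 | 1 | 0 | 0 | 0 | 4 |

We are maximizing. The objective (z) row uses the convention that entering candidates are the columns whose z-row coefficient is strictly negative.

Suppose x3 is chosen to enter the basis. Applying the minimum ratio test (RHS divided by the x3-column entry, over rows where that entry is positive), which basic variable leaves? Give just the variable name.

s1

Ratios: row 1 (s1): (44/5)/3 = 44/15; row 2 (x2): entry 0 ≤ 0, skip; row 3 (s3): (86/5)/2 = 43/5; row 4 (s4): (123/5)/6 = 41/10; row 5 (s5): 26/1 = 26.
Minimum ratio 44/15 is in the s1 row, so s1 leaves.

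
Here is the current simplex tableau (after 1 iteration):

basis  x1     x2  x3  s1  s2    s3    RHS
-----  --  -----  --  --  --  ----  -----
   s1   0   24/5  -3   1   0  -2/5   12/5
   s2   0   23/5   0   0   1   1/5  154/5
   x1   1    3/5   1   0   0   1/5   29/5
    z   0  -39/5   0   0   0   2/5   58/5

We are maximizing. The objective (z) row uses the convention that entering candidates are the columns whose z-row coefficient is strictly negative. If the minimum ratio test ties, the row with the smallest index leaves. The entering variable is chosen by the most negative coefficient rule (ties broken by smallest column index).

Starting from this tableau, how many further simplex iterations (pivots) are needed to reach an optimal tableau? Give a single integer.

pivot: x2 in, s1 out → z = 31/2
pivot: x3 in, x1 out → z = 35
No improving column remains; optimal.

2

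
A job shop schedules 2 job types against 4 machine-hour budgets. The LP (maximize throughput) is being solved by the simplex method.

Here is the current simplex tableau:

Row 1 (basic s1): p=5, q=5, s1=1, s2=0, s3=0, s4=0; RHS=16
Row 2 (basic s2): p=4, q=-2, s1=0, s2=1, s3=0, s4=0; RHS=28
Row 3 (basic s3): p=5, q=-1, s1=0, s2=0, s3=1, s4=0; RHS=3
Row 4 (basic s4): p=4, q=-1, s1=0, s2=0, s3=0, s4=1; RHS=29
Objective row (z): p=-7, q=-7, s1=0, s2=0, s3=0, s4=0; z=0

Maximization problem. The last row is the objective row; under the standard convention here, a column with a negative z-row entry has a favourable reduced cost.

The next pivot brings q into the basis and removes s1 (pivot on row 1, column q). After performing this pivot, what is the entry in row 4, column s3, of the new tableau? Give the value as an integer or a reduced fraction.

0

Pivot element is row 1, column q: 5.
Normalize row 1: new (row 1, s3) = 0/5 = 0.
row 4 ← row 4 − (-1)·(new row 1): 0 − (-1)·0 = 0.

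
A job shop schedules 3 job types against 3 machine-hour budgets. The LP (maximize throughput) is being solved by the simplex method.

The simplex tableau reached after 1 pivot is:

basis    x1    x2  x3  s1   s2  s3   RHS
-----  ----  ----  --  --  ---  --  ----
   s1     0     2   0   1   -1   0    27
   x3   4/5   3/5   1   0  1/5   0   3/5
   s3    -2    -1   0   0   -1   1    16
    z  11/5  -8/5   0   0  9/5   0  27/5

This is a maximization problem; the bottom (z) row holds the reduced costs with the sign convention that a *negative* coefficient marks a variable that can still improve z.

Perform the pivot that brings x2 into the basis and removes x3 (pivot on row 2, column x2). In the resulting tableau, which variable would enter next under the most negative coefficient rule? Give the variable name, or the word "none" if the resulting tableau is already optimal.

Pivot element 3/5. New z-row = old z-row − (-8/5)·(row 2/(3/5)).
Updated z-row coefficients: x1: 13/3, x2: 0, x3: 8/3, s1: 0, s2: 7/3, s3: 0.
No coefficient is strictly negative; the tableau after this pivot is optimal.

none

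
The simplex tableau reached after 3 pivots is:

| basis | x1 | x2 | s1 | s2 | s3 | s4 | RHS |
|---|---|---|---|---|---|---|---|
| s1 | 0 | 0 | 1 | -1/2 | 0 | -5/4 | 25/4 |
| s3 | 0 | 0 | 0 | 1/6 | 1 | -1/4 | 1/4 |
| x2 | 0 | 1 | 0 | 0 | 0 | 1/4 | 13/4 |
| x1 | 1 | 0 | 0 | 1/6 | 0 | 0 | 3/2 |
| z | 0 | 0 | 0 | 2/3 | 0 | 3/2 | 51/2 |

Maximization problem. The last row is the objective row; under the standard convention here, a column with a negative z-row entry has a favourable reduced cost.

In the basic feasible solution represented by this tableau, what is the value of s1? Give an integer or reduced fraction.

25/4

s1 is basic (row 1); its value is the RHS of that row: 25/4.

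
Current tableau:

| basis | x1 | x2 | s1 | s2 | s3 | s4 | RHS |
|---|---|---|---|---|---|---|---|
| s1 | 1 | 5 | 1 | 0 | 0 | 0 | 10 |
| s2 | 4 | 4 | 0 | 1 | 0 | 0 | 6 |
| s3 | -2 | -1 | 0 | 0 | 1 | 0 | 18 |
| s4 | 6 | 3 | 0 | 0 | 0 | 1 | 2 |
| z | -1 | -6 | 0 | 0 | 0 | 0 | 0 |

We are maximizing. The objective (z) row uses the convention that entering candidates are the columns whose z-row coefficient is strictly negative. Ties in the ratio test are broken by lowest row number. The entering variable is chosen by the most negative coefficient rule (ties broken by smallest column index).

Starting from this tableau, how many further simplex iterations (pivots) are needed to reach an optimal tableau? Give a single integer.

pivot: x2 in, s4 out → z = 4
No improving column remains; optimal.

1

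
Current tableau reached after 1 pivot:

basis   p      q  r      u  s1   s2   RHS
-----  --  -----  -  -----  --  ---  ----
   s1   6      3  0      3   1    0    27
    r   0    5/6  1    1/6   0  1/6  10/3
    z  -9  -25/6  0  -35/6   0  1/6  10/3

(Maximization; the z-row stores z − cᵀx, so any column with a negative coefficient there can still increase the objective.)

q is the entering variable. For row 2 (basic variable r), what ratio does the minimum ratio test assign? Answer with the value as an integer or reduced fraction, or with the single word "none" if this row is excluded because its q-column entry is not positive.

Ratio = RHS / (q entry) = (10/3) / (5/6) = 4.

4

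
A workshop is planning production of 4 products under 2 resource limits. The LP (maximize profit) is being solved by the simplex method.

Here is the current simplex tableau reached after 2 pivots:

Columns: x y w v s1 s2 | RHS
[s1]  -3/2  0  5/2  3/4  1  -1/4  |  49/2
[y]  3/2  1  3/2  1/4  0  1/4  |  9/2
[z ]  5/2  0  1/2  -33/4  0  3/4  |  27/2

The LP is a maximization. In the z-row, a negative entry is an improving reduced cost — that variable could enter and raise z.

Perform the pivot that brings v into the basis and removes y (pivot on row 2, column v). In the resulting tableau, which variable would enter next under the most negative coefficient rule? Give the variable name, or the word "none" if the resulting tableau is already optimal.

none

Pivot element 1/4. New z-row = old z-row − (-33/4)·(row 2/(1/4)).
Updated z-row coefficients: x: 52, y: 33, w: 50, v: 0, s1: 0, s2: 9.
No coefficient is strictly negative; the tableau after this pivot is optimal.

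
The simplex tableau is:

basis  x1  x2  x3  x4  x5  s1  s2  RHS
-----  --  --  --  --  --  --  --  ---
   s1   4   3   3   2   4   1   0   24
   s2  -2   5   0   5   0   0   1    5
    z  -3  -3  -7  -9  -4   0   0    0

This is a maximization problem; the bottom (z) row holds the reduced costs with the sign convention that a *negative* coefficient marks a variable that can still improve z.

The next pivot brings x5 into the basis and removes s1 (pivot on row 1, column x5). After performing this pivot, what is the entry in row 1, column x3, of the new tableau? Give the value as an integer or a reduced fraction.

Pivot element is row 1, column x5: 4.
Normalize row 1: new (row 1, x3) = 3/4 = 3/4.
Row 1 is the pivot row, so the entry is 3/4.

3/4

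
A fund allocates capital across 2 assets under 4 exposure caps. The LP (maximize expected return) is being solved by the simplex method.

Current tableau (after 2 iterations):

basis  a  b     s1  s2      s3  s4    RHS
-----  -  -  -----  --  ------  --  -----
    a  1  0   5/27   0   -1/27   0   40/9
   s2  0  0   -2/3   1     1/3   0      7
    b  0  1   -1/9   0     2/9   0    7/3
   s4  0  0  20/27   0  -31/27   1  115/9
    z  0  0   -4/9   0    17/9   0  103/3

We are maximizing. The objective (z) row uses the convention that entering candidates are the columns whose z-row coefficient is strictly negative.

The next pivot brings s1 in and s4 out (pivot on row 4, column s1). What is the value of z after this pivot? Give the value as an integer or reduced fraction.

42

Minimum ratio for s1: (115/9)/(20/27) = 69/4.
z changes by −(z-row coeff of s1)·ratio = −(-4/9)·(69/4) = 23/3.
New z = 103/3 + (23/3) = 42.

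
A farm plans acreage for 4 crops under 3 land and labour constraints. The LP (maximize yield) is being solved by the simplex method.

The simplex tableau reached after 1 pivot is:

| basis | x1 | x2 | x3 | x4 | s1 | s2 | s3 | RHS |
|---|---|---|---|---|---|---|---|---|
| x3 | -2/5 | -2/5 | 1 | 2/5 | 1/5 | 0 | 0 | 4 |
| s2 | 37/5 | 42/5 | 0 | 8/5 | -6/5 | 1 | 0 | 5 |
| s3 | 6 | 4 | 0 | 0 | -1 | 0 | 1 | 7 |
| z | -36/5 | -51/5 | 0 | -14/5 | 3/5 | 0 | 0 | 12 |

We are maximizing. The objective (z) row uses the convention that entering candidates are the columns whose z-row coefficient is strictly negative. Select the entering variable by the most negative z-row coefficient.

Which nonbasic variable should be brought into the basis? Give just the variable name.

Objective-row coefficients: x1: -36/5, x2: -51/5, x3: 0, x4: -14/5, s1: 3/5, s2: 0, s3: 0.
The most negative is -51/5 in column x2, so x2 enters.

x2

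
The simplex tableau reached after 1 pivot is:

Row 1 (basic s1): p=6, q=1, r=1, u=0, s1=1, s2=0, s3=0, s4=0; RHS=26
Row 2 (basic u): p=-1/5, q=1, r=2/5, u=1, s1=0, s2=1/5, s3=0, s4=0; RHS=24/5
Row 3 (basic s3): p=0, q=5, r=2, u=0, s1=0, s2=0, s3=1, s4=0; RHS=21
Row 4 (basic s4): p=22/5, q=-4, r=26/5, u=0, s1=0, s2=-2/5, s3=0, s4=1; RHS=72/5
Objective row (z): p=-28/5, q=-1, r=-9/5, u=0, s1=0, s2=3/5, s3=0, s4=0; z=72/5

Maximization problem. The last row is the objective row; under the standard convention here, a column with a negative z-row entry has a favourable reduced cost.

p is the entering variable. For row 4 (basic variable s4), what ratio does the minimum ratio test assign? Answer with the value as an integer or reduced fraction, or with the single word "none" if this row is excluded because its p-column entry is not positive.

Ratio = RHS / (p entry) = (72/5) / (22/5) = 36/11.

36/11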